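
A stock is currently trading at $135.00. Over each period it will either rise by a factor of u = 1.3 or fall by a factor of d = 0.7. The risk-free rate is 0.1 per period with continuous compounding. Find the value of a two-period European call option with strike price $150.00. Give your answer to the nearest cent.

Risk-neutral probability p = (e^0.1 − 0.7)/(1.3 − 0.7) = 0.4052/0.6000 = 0.6753
Terminal stock prices: S_uu = 228.2, S_ud = 122.8, S_dd = 66.15
Terminal payoffs (S − K): max(78.15, 0) = 78.15, max(-27.15, 0) = 0, max(-83.85, 0) = 0
Node u (S = 175.5): V_u = e^(−0.1)·[0.6753·78.1500 + 0.3247·0.0000] = 47.7514
Node d (S = 94.5): V_d = e^(−0.1)·[0.6753·0.0000 + 0.3247·0.0000] = 0.0000
Node 0 (S = 135): V_0 = e^(−0.1)·[0.6753·47.7514 + 0.3247·0.0000] = 29.1772

$29.18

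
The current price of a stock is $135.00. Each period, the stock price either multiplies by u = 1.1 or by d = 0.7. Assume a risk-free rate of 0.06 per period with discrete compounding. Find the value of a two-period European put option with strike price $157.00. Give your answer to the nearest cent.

$9.31

Risk-neutral probability p = (1 + 0.06 − 0.7)/(1.1 − 0.7) = 0.3600/0.4000 = 0.9000
Terminal stock prices: S_uu = 163.4, S_ud = 103.9, S_dd = 66.15
Terminal payoffs (K − S): max(-6.35, 0) = 0, max(53.05, 0) = 53.05, max(90.85, 0) = 90.85
Node u (S = 148.5): V_u = 1/1.06·[0.9000·0.0000 + 0.1000·53.0500] = 5.0047
Node d (S = 94.5): V_d = 1/1.06·[0.9000·53.0500 + 0.1000·90.8500] = 53.6132
Node 0 (S = 135): V_0 = 1/1.06·[0.9000·5.0047 + 0.1000·53.6132] = 9.3071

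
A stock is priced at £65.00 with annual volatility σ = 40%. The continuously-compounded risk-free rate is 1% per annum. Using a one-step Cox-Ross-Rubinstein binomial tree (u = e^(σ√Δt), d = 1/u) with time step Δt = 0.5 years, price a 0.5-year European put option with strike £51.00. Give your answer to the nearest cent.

£1.12

CRR parameters: u = e^(σ√Δt) = e^(0.4·√0.5) = 1.3269, d = 1/u = 0.7536
Per-period rate: rΔt = 0.01·0.5 = 0.005, so R = e^0.005 = 1.0050
Risk-neutral probability p = (e^0.005 − 0.7536)/(1.3269 − 0.7536) = 0.2514/0.5733 = 0.4385
Terminal stock prices: S_u = 86.25, S_d = 48.99
Terminal payoffs (K − S): max(-35.25, 0) = 0, max(2.014, 0) = 2.014
Node 0 (S = 65): V_0 = e^(−0.005)·[0.4385·0.0000 + 0.5615·2.0135] = 1.1249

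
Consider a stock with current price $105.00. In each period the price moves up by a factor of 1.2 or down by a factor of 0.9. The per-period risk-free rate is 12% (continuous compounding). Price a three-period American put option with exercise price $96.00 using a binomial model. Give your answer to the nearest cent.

$0.50

Risk-neutral probability p = (e^0.12 − 0.9)/(1.2 − 0.9) = 0.2275/0.3000 = 0.7583
Terminal stock prices: S_uuu = 181.4, S_uud = 136.1, S_udd = 102.1, S_ddd = 76.55
Terminal payoffs (K − S): max(-85.44, 0) = 0, max(-40.08, 0) = 0, max(-6.06, 0) = 0, max(19.45, 0) = 19.45
Node uu (S = 151.2): continuation = e^(−0.12)·[0.7583·0.0000 + 0.2417·0.0000] = 0.0000; exercise value = 0.0000 ≤ continuation, so V_uu = 0.0000
Node ud (S = 113.4): continuation = e^(−0.12)·[0.7583·0.0000 + 0.2417·0.0000] = 0.0000; exercise value = 0.0000 ≤ continuation, so V_ud = 0.0000
Node dd (S = 85.05): continuation = e^(−0.12)·[0.7583·0.0000 + 0.2417·19.4550] = 4.1701; exercise value = 10.9500 > continuation, so V_dd = 10.9500 (exercise)
Node u (S = 126): continuation = e^(−0.12)·[0.7583·0.0000 + 0.2417·0.0000] = 0.0000; exercise value = 0.0000 ≤ continuation, so V_u = 0.0000
Node d (S = 94.5): continuation = e^(−0.12)·[0.7583·0.0000 + 0.2417·10.9500] = 2.3471; exercise value = 1.5000 ≤ continuation, so V_d = 2.3471
Node 0 (S = 105): continuation = e^(−0.12)·[0.7583·0.0000 + 0.2417·2.3471] = 0.5031; exercise value = 0.0000 ≤ continuation, so V_0 = 0.5031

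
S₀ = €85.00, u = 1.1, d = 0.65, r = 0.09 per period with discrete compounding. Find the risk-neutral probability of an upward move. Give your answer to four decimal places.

Risk-neutral probability p = (1 + 0.09 − 0.65)/(1.1 − 0.65) = 0.4400/0.4500 = 0.9778

p = 0.9778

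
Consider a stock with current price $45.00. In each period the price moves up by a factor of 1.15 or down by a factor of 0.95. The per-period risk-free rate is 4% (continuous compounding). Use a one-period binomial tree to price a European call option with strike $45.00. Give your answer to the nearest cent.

Risk-neutral probability p = (e^0.04 − 0.95)/(1.15 − 0.95) = 0.0908/0.2000 = 0.4541
Terminal stock prices: S_u = 51.75, S_d = 42.75
Terminal payoffs (S − K): max(6.75, 0) = 6.75, max(-2.25, 0) = 0
Node 0 (S = 45): V_0 = e^(−0.04)·[0.4541·6.7500 + 0.5459·0.0000] = 2.9447

$2.94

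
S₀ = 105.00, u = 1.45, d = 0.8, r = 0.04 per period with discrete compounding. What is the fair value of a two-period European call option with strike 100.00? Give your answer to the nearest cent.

24.61

Risk-neutral probability p = (1 + 0.04 − 0.8)/(1.45 − 0.8) = 0.2400/0.6500 = 0.3692
Terminal stock prices: S_uu = 220.8, S_ud = 121.8, S_dd = 67.2
Terminal payoffs (S − K): max(120.8, 0) = 120.8, max(21.8, 0) = 21.8, max(-32.8, 0) = 0
Node u (S = 152.2): V_u = 1/1.04·[0.3692·120.7625 + 0.6308·21.8000] = 56.0962
Node d (S = 84): V_d = 1/1.04·[0.3692·21.8000 + 0.6308·0.0000] = 7.7396
Node 0 (S = 105): V_0 = 1/1.04·[0.3692·56.0962 + 0.6308·7.7396] = 24.6100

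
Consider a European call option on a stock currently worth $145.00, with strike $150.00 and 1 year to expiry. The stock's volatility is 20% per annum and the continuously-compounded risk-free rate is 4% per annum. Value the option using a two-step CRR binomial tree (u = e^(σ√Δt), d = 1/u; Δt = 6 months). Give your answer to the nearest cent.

$11.70

CRR parameters: u = e^(σ√Δt) = e^(0.2·√0.5) = 1.1519, d = 1/u = 0.8681
Per-period rate: rΔt = 0.04·0.5 = 0.02, so R = e^0.02 = 1.0202
Risk-neutral probability p = (e^0.02 − 0.8681)/(1.1519 − 0.8681) = 0.1521/0.2838 = 0.5359
Terminal stock prices: S_uu = 192.4, S_ud = 145, S_dd = 109.3
Terminal payoffs (S − K): max(42.4, 0) = 42.4, max(-5, 0) = 0, max(-40.72, 0) = 0
Node u (S = 167): V_u = e^(−0.02)·[0.5359·42.4000 + 0.4641·0.0000] = 22.2717
Node d (S = 125.9): V_d = e^(−0.02)·[0.5359·0.0000 + 0.4641·0.0000] = 0.0000
Node 0 (S = 145): V_0 = e^(−0.02)·[0.5359·22.2717 + 0.4641·0.0000] = 11.6988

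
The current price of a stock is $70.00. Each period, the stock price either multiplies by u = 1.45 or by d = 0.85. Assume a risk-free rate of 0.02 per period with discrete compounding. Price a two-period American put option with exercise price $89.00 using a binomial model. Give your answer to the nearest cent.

Risk-neutral probability p = (1 + 0.02 − 0.85)/(1.45 − 0.85) = 0.1700/0.6000 = 0.2833
Terminal stock prices: S_uu = 147.2, S_ud = 86.27, S_dd = 50.57
Terminal payoffs (K − S): max(-58.18, 0) = 0, max(2.725, 0) = 2.725, max(38.43, 0) = 38.43
Node u (S = 101.5): continuation = 1/1.02·[0.2833·0.0000 + 0.7167·2.7250] = 1.9146; exercise value = 0.0000 ≤ continuation, so V_u = 1.9146
Node d (S = 59.5): continuation = 1/1.02·[0.2833·2.7250 + 0.7167·38.4250] = 27.7549; exercise value = 29.5000 > continuation, so V_d = 29.5000 (exercise)
Node 0 (S = 70): continuation = 1/1.02·[0.2833·1.9146 + 0.7167·29.5000] = 21.2590; exercise value = 19.0000 ≤ continuation, so V_0 = 21.2590

$21.26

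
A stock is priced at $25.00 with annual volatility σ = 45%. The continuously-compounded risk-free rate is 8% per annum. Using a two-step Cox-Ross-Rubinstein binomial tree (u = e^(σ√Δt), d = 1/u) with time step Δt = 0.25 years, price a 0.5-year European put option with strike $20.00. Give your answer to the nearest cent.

CRR parameters: u = e^(σ√Δt) = e^(0.45·√0.25) = 1.2523, d = 1/u = 0.7985
Per-period rate: rΔt = 0.08·0.25 = 0.02, so R = e^0.02 = 1.0202
Risk-neutral probability p = (e^0.02 − 0.7985)/(1.2523 − 0.7985) = 0.2217/0.4538 = 0.4885
Terminal stock prices: S_uu = 39.21, S_ud = 25, S_dd = 15.94
Terminal payoffs (K − S): max(-19.21, 0) = 0, max(-5, 0) = 0, max(4.059, 0) = 4.059
Node u (S = 31.31): V_u = e^(−0.02)·[0.4885·0.0000 + 0.5115·0.0000] = 0.0000
Node d (S = 19.96): V_d = e^(−0.02)·[0.4885·0.0000 + 0.5115·4.0593] = 2.0352
Node 0 (S = 25): V_0 = e^(−0.02)·[0.4885·0.0000 + 0.5115·2.0352] = 1.0204

$1.02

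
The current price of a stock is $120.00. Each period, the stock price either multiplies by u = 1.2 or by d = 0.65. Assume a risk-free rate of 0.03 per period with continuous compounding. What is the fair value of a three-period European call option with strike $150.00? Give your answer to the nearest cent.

Risk-neutral probability p = (e^0.03 − 0.65)/(1.2 − 0.65) = 0.3805/0.5500 = 0.6917
Terminal stock prices: S_uuu = 207.4, S_uud = 112.3, S_udd = 60.84, S_ddd = 32.95
Terminal payoffs (S − K): max(57.36, 0) = 57.36, max(-37.68, 0) = 0, max(-89.16, 0) = 0, max(-117, 0) = 0
Node uu (S = 172.8): V_uu = e^(−0.03)·[0.6917·57.3600 + 0.3083·0.0000] = 38.5053
Node ud (S = 93.6): V_ud = e^(−0.03)·[0.6917·0.0000 + 0.3083·0.0000] = 0.0000
Node dd (S = 50.7): V_dd = e^(−0.03)·[0.6917·0.0000 + 0.3083·0.0000] = 0.0000
Node u (S = 144): V_u = e^(−0.03)·[0.6917·38.5053 + 0.3083·0.0000] = 25.8483
Node d (S = 78): V_d = e^(−0.03)·[0.6917·0.0000 + 0.3083·0.0000] = 0.0000
Node 0 (S = 120): V_0 = e^(−0.03)·[0.6917·25.8483 + 0.3083·0.0000] = 17.3517

$17.35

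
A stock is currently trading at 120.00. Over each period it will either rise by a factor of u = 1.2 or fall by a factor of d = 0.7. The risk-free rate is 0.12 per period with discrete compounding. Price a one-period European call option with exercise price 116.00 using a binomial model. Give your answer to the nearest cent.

Risk-neutral probability p = (1 + 0.12 − 0.7)/(1.2 − 0.7) = 0.4200/0.5000 = 0.8400
Terminal stock prices: S_u = 144, S_d = 84
Terminal payoffs (S − K): max(28, 0) = 28, max(-32, 0) = 0
Node 0 (S = 120): V_0 = 1/1.12·[0.8400·28.0000 + 0.1600·0.0000] = 21.0000

21.00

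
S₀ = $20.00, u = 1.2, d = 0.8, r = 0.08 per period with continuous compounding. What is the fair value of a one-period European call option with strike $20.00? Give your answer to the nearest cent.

Risk-neutral probability p = (e^0.08 − 0.8)/(1.2 − 0.8) = 0.2833/0.4000 = 0.7082
Terminal stock prices: S_u = 24, S_d = 16
Terminal payoffs (S − K): max(4, 0) = 4, max(-4, 0) = 0
Node 0 (S = 20): V_0 = e^(−0.08)·[0.7082·4.0000 + 0.2918·0.0000] = 2.6151

$2.62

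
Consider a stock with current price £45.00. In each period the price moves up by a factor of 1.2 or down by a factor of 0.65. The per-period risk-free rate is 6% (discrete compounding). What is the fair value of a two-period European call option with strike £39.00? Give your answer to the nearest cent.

Risk-neutral probability p = (1 + 0.06 − 0.65)/(1.2 − 0.65) = 0.4100/0.5500 = 0.7455
Terminal stock prices: S_uu = 64.8, S_ud = 35.1, S_dd = 19.01
Terminal payoffs (S − K): max(25.8, 0) = 25.8, max(-3.9, 0) = 0, max(-19.99, 0) = 0
Node u (S = 54): V_u = 1/1.06·[0.7455·25.8000 + 0.2545·0.0000] = 18.1441
Node d (S = 29.25): V_d = 1/1.06·[0.7455·0.0000 + 0.2545·0.0000] = 0.0000
Node 0 (S = 45): V_0 = 1/1.06·[0.7455·18.1441 + 0.2545·0.0000] = 12.7600

£12.76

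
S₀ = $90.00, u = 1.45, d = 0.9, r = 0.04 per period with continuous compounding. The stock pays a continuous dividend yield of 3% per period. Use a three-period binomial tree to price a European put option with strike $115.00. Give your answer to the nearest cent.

Per-period risk-free factor R = e^0.04 = 1.0408; dividend-adjusted growth = e^(0.04−0.03) = 1.0101.
Risk-neutral probability p = (1.0101 − 0.9)/(1.45 − 0.9) = 0.1101/0.5500 = 0.2001
Terminal stock prices: S_uuu = 274.4, S_uud = 170.3, S_udd = 105.7, S_ddd = 65.61
Terminal payoffs (K − S): max(-159.4, 0) = 0, max(-55.3, 0) = 0, max(9.295, 0) = 9.295, max(49.39, 0) = 49.39
Node uu (S = 189.2): V_uu = e^(−0.04)·[0.2001·0.0000 + 0.7999·0.0000] = 0.0000
Node ud (S = 117.5): V_ud = e^(−0.04)·[0.2001·0.0000 + 0.7999·9.2950] = 7.1436
Node dd (S = 72.9): V_dd = e^(−0.04)·[0.2001·9.2950 + 0.7999·49.3900] = 39.7453
Node u (S = 130.5): V_u = e^(−0.04)·[0.2001·0.0000 + 0.7999·7.1436] = 5.4902
Node d (S = 81): V_d = e^(−0.04)·[0.2001·7.1436 + 0.7999·39.7453] = 31.9193
Node 0 (S = 90): V_0 = e^(−0.04)·[0.2001·5.4902 + 0.7999·31.9193] = 25.5869

$25.59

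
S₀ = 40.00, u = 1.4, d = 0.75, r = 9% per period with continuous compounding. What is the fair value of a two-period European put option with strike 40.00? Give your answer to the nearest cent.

Risk-neutral probability p = (e^0.09 − 0.75)/(1.4 − 0.75) = 0.3442/0.6500 = 0.5295
Terminal stock prices: S_uu = 78.4, S_ud = 42, S_dd = 22.5
Terminal payoffs (K − S): max(-38.4, 0) = 0, max(-2, 0) = 0, max(17.5, 0) = 17.5
Node u (S = 56): V_u = e^(−0.09)·[0.5295·0.0000 + 0.4705·0.0000] = 0.0000
Node d (S = 30): V_d = e^(−0.09)·[0.5295·0.0000 + 0.4705·17.5000] = 7.5251
Node 0 (S = 40): V_0 = e^(−0.09)·[0.5295·0.0000 + 0.4705·7.5251] = 3.2358

3.24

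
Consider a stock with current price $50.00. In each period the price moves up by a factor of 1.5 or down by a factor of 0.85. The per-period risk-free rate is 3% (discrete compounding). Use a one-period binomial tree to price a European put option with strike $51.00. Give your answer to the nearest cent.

$5.97

Risk-neutral probability p = (1 + 0.03 − 0.85)/(1.5 − 0.85) = 0.1800/0.6500 = 0.2769
Terminal stock prices: S_u = 75, S_d = 42.5
Terminal payoffs (K − S): max(-24, 0) = 0, max(8.5, 0) = 8.5
Node 0 (S = 50): V_0 = 1/1.03·[0.2769·0.0000 + 0.7231·8.5000] = 5.9671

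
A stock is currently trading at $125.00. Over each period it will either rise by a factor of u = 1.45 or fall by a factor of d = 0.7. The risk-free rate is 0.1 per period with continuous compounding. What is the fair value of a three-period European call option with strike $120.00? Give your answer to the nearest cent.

Risk-neutral probability p = (e^0.1 − 0.7)/(1.45 − 0.7) = 0.4052/0.7500 = 0.5402
Terminal stock prices: S_uuu = 381.1, S_uud = 184, S_udd = 88.81, S_ddd = 42.87
Terminal payoffs (S − K): max(261.1, 0) = 261.1, max(63.97, 0) = 63.97, max(-31.19, 0) = 0, max(-77.12, 0) = 0
Node uu (S = 262.8): V_uu = e^(−0.1)·[0.5402·261.0781 + 0.4598·63.9688] = 154.2320
Node ud (S = 126.9): V_ud = e^(−0.1)·[0.5402·63.9688 + 0.4598·0.0000] = 31.2691
Node dd (S = 61.25): V_dd = e^(−0.1)·[0.5402·0.0000 + 0.4598·0.0000] = 0.0000
Node u (S = 181.2): V_u = e^(−0.1)·[0.5402·154.2320 + 0.4598·31.2691] = 88.4000
Node d (S = 87.5): V_d = e^(−0.1)·[0.5402·31.2691 + 0.4598·0.0000] = 15.2849
Node 0 (S = 125): V_0 = e^(−0.1)·[0.5402·88.4000 + 0.4598·15.2849] = 49.5704

$49.57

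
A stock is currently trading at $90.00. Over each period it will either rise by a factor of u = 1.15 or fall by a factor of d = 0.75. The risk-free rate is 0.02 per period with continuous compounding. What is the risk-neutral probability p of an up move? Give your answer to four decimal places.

p = 0.6755

Risk-neutral probability p = (e^0.02 − 0.75)/(1.15 − 0.75) = 0.2702/0.4000 = 0.6755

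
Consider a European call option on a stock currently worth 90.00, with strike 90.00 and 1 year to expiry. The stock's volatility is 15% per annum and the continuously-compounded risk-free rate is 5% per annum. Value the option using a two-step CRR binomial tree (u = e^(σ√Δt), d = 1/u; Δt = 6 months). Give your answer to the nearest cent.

7.11

CRR parameters: u = e^(σ√Δt) = e^(0.15·√0.5) = 1.1119, d = 1/u = 0.8994
Per-period rate: rΔt = 0.05·0.5 = 0.025, so R = e^0.025 = 1.0253
Risk-neutral probability p = (e^0.025 − 0.8994)/(1.1119 − 0.8994) = 0.1259/0.2125 = 0.5926
Terminal stock prices: S_uu = 111.3, S_ud = 90, S_dd = 72.8
Terminal payoffs (S − K): max(21.27, 0) = 21.27, max(0, 0) = 0, max(-17.2, 0) = 0
Node u (S = 100.1): V_u = e^(−0.025)·[0.5926·21.2680 + 0.4074·0.0000] = 12.2927
Node d (S = 80.94): V_d = e^(−0.025)·[0.5926·0.0000 + 0.4074·0.0000] = 0.0000
Node 0 (S = 90): V_0 = e^(−0.025)·[0.5926·12.2927 + 0.4074·0.0000] = 7.1050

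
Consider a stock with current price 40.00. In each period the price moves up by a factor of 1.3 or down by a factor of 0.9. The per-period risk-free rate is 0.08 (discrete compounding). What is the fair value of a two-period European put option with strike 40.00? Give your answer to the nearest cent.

1.97

Risk-neutral probability p = (1 + 0.08 − 0.9)/(1.3 − 0.9) = 0.1800/0.4000 = 0.4500
Terminal stock prices: S_uu = 67.6, S_ud = 46.8, S_dd = 32.4
Terminal payoffs (K − S): max(-27.6, 0) = 0, max(-6.8, 0) = 0, max(7.6, 0) = 7.6
Node u (S = 52): V_u = 1/1.08·[0.4500·0.0000 + 0.5500·0.0000] = 0.0000
Node d (S = 36): V_d = 1/1.08·[0.4500·0.0000 + 0.5500·7.6000] = 3.8704
Node 0 (S = 40): V_0 = 1/1.08·[0.4500·0.0000 + 0.5500·3.8704] = 1.9710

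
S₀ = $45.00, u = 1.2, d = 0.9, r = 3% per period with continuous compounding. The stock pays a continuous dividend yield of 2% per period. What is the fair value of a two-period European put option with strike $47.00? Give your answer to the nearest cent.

Per-period risk-free factor R = e^0.03 = 1.0305; dividend-adjusted growth = e^(0.03−0.02) = 1.0101.
Risk-neutral probability p = (1.0101 − 0.9)/(1.2 − 0.9) = 0.1101/0.3000 = 0.3668
Terminal stock prices: S_uu = 64.8, S_ud = 48.6, S_dd = 36.45
Terminal payoffs (K − S): max(-17.8, 0) = 0, max(-1.6, 0) = 0, max(10.55, 0) = 10.55
Node u (S = 54): V_u = e^(−0.03)·[0.3668·0.0000 + 0.6332·0.0000] = 0.0000
Node d (S = 40.5): V_d = e^(−0.03)·[0.3668·0.0000 + 0.6332·10.5500] = 6.4825
Node 0 (S = 45): V_0 = e^(−0.03)·[0.3668·0.0000 + 0.6332·6.4825] = 3.9832

$3.98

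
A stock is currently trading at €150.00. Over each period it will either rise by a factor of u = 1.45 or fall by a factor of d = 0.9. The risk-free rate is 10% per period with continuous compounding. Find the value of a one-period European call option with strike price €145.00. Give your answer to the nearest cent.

€24.47

Risk-neutral probability p = (e^0.1 − 0.9)/(1.45 − 0.9) = 0.2052/0.5500 = 0.3730
Terminal stock prices: S_u = 217.5, S_d = 135
Terminal payoffs (S − K): max(72.5, 0) = 72.5, max(-10, 0) = 0
Node 0 (S = 150): V_0 = e^(−0.1)·[0.3730·72.5000 + 0.6270·0.0000] = 24.4716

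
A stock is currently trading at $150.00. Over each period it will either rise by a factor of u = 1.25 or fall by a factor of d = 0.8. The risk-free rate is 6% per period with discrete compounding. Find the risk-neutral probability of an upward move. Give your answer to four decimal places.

Risk-neutral probability p = (1 + 0.06 − 0.8)/(1.25 − 0.8) = 0.2600/0.4500 = 0.5778

p = 0.5778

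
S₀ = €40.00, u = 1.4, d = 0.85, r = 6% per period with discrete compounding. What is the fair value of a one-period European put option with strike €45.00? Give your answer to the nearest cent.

€6.42

Risk-neutral probability p = (1 + 0.06 − 0.85)/(1.4 − 0.85) = 0.2100/0.5500 = 0.3818
Terminal stock prices: S_u = 56, S_d = 34
Terminal payoffs (K − S): max(-11, 0) = 0, max(11, 0) = 11
Node 0 (S = 40): V_0 = 1/1.06·[0.3818·0.0000 + 0.6182·11.0000] = 6.4151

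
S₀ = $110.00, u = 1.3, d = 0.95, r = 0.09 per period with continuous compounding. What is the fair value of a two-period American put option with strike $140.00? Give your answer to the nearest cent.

$30.00

Risk-neutral probability p = (e^0.09 − 0.95)/(1.3 − 0.95) = 0.1442/0.3500 = 0.4119
Terminal stock prices: S_uu = 185.9, S_ud = 135.8, S_dd = 99.27
Terminal payoffs (K − S): max(-45.9, 0) = 0, max(4.15, 0) = 4.15, max(40.73, 0) = 40.73
Node u (S = 143): continuation = e^(−0.09)·[0.4119·0.0000 + 0.5881·4.1500] = 2.2305; exercise value = 0.0000 ≤ continuation, so V_u = 2.2305
Node d (S = 104.5): continuation = e^(−0.09)·[0.4119·4.1500 + 0.5881·40.7250] = 23.4504; exercise value = 35.5000 > continuation, so V_d = 35.5000 (exercise)
Node 0 (S = 110): continuation = e^(−0.09)·[0.4119·2.2305 + 0.5881·35.5000] = 19.9195; exercise value = 30.0000 > continuation, so V_0 = 30.0000 (exercise)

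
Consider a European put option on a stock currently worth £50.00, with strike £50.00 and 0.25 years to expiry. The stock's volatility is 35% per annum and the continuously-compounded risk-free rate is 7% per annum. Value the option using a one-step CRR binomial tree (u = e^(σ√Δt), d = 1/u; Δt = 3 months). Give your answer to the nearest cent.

CRR parameters: u = e^(σ√Δt) = e^(0.35·√0.25) = 1.1912, d = 1/u = 0.8395
Per-period rate: rΔt = 0.07·0.25 = 0.0175, so R = e^0.0175 = 1.0177
Risk-neutral probability p = (e^0.0175 − 0.8395)/(1.1912 − 0.8395) = 0.1782/0.3518 = 0.5065
Terminal stock prices: S_u = 59.56, S_d = 41.97
Terminal payoffs (K − S): max(-9.562, 0) = 0, max(8.027, 0) = 8.027
Node 0 (S = 50): V_0 = e^(−0.0175)·[0.5065·0.0000 + 0.4935·8.0271] = 3.8923

£3.89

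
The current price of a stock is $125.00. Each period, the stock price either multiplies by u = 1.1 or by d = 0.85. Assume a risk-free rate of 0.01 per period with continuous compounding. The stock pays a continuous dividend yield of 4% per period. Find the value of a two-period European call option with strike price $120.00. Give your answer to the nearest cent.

$7.11

Per-period risk-free factor R = e^0.01 = 1.0101; dividend-adjusted growth = e^(0.01−0.04) = 0.9704.
Risk-neutral probability p = (0.9704 − 0.85)/(1.1 − 0.85) = 0.1204/0.2500 = 0.4818
Terminal stock prices: S_uu = 151.3, S_ud = 116.9, S_dd = 90.31
Terminal payoffs (S − K): max(31.25, 0) = 31.25, max(-3.125, 0) = 0, max(-29.69, 0) = 0
Node u (S = 137.5): V_u = e^(−0.01)·[0.4818·31.2500 + 0.5182·0.0000] = 14.9059
Node d (S = 106.2): V_d = e^(−0.01)·[0.4818·0.0000 + 0.5182·0.0000] = 0.0000
Node 0 (S = 125): V_0 = e^(−0.01)·[0.4818·14.9059 + 0.5182·0.0000] = 7.1099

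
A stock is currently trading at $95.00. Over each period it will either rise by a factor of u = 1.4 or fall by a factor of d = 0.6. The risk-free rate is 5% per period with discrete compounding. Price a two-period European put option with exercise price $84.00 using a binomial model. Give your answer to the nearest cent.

$10.52

Risk-neutral probability p = (1 + 0.05 − 0.6)/(1.4 − 0.6) = 0.4500/0.8000 = 0.5625
Terminal stock prices: S_uu = 186.2, S_ud = 79.8, S_dd = 34.2
Terminal payoffs (K − S): max(-102.2, 0) = 0, max(4.2, 0) = 4.2, max(49.8, 0) = 49.8
Node u (S = 133): V_u = 1/1.05·[0.5625·0.0000 + 0.4375·4.2000] = 1.7500
Node d (S = 57): V_d = 1/1.05·[0.5625·4.2000 + 0.4375·49.8000] = 23.0000
Node 0 (S = 95): V_0 = 1/1.05·[0.5625·1.7500 + 0.4375·23.0000] = 10.5208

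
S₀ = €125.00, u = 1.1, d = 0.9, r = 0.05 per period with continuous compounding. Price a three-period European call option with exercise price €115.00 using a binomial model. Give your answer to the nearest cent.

Risk-neutral probability p = (e^0.05 − 0.9)/(1.1 − 0.9) = 0.1513/0.2000 = 0.7564
Terminal stock prices: S_uuu = 166.4, S_uud = 136.1, S_udd = 111.4, S_ddd = 91.13
Terminal payoffs (S − K): max(51.38, 0) = 51.38, max(21.13, 0) = 21.13, max(-3.625, 0) = 0, max(-23.87, 0) = 0
Node uu (S = 151.3): V_uu = e^(−0.05)·[0.7564·51.3750 + 0.2436·21.1250] = 41.8586
Node ud (S = 123.8): V_ud = e^(−0.05)·[0.7564·21.1250 + 0.2436·0.0000] = 15.1988
Node dd (S = 101.2): V_dd = e^(−0.05)·[0.7564·0.0000 + 0.2436·0.0000] = 0.0000
Node u (S = 137.5): V_u = e^(−0.05)·[0.7564·41.8586 + 0.2436·15.1988] = 33.6384
Node d (S = 112.5): V_d = e^(−0.05)·[0.7564·15.1988 + 0.2436·0.0000] = 10.9350
Node 0 (S = 125): V_0 = e^(−0.05)·[0.7564·33.6384 + 0.2436·10.9350] = 26.7361

€26.74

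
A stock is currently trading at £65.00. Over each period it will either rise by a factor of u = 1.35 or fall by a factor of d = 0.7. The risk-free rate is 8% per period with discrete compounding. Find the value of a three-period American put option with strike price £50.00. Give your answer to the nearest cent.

£3.81

Risk-neutral probability p = (1 + 0.08 − 0.7)/(1.35 − 0.7) = 0.3800/0.6500 = 0.5846
Terminal stock prices: S_uuu = 159.9, S_uud = 82.92, S_udd = 43, S_ddd = 22.29
Terminal payoffs (K − S): max(-109.9, 0) = 0, max(-32.92, 0) = 0, max(7.003, 0) = 7.003, max(27.71, 0) = 27.71
Node uu (S = 118.5): continuation = 1/1.08·[0.5846·0.0000 + 0.4154·0.0000] = 0.0000; exercise value = 0.0000 ≤ continuation, so V_uu = 0.0000
Node ud (S = 61.42): continuation = 1/1.08·[0.5846·0.0000 + 0.4154·7.0025] = 2.6933; exercise value = 0.0000 ≤ continuation, so V_ud = 2.6933
Node dd (S = 31.85): continuation = 1/1.08·[0.5846·7.0025 + 0.4154·27.7050] = 14.4463; exercise value = 18.1500 > continuation, so V_dd = 18.1500 (exercise)
Node u (S = 87.75): continuation = 1/1.08·[0.5846·0.0000 + 0.4154·2.6933] = 1.0359; exercise value = 0.0000 ≤ continuation, so V_u = 1.0359
Node d (S = 45.5): continuation = 1/1.08·[0.5846·2.6933 + 0.4154·18.1500] = 8.4387; exercise value = 4.5000 ≤ continuation, so V_d = 8.4387
Node 0 (S = 65): continuation = 1/1.08·[0.5846·1.0359 + 0.4154·8.4387] = 3.8064; exercise value = 0.0000 ≤ continuation, so V_0 = 3.8064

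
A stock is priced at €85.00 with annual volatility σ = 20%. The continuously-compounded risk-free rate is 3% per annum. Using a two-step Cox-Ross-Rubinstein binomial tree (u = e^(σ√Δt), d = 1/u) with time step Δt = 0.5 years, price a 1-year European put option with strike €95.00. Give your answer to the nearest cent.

CRR parameters: u = e^(σ√Δt) = e^(0.2·√0.5) = 1.1519, d = 1/u = 0.8681
Per-period rate: rΔt = 0.03·0.5 = 0.015, so R = e^0.015 = 1.0151
Risk-neutral probability p = (e^0.015 − 0.8681)/(1.1519 − 0.8681) = 0.1470/0.2838 = 0.5180
Terminal stock prices: S_uu = 112.8, S_ud = 85, S_dd = 64.06
Terminal payoffs (K − S): max(-17.79, 0) = 0, max(10, 0) = 10, max(30.94, 0) = 30.94
Node u (S = 97.91): V_u = e^(−0.015)·[0.5180·0.0000 + 0.4820·10.0000] = 4.7486
Node d (S = 73.79): V_d = e^(−0.015)·[0.5180·10.0000 + 0.4820·30.9407] = 19.7951
Node 0 (S = 85): V_0 = e^(−0.015)·[0.5180·4.7486 + 0.4820·19.7951] = 11.8230

€11.82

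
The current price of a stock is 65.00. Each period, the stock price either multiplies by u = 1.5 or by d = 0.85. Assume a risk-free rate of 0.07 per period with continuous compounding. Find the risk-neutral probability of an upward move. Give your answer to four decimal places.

p = 0.3423

Risk-neutral probability p = (e^0.07 − 0.85)/(1.5 − 0.85) = 0.2225/0.6500 = 0.3423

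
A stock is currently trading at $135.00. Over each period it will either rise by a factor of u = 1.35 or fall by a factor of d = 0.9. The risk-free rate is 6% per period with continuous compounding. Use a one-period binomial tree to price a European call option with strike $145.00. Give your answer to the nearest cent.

$12.62

Risk-neutral probability p = (e^0.06 − 0.9)/(1.35 − 0.9) = 0.1618/0.4500 = 0.3596
Terminal stock prices: S_u = 182.2, S_d = 121.5
Terminal payoffs (S − K): max(37.25, 0) = 37.25, max(-23.5, 0) = 0
Node 0 (S = 135): V_0 = e^(−0.06)·[0.3596·37.2500 + 0.6404·0.0000] = 12.6163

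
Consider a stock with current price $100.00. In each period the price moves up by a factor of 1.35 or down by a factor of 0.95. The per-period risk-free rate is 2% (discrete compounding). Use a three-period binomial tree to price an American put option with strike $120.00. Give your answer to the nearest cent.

$20.22

Risk-neutral probability p = (1 + 0.02 − 0.95)/(1.35 − 0.95) = 0.0700/0.4000 = 0.1750
Terminal stock prices: S_uuu = 246, S_uud = 173.1, S_udd = 121.8, S_ddd = 85.74
Terminal payoffs (K − S): max(-126, 0) = 0, max(-53.14, 0) = 0, max(-1.837, 0) = 0, max(34.26, 0) = 34.26
Node uu (S = 182.3): continuation = 1/1.02·[0.1750·0.0000 + 0.8250·0.0000] = 0.0000; exercise value = 0.0000 ≤ continuation, so V_uu = 0.0000
Node ud (S = 128.2): continuation = 1/1.02·[0.1750·0.0000 + 0.8250·0.0000] = 0.0000; exercise value = 0.0000 ≤ continuation, so V_ud = 0.0000
Node dd (S = 90.25): continuation = 1/1.02·[0.1750·0.0000 + 0.8250·34.2625] = 27.7123; exercise value = 29.7500 > continuation, so V_dd = 29.7500 (exercise)
Node u (S = 135): continuation = 1/1.02·[0.1750·0.0000 + 0.8250·0.0000] = 0.0000; exercise value = 0.0000 ≤ continuation, so V_u = 0.0000
Node d (S = 95): continuation = 1/1.02·[0.1750·0.0000 + 0.8250·29.7500] = 24.0625; exercise value = 25.0000 > continuation, so V_d = 25.0000 (exercise)
Node 0 (S = 100): continuation = 1/1.02·[0.1750·0.0000 + 0.8250·25.0000] = 20.2206; exercise value = 20.0000 ≤ continuation, so V_0 = 20.2206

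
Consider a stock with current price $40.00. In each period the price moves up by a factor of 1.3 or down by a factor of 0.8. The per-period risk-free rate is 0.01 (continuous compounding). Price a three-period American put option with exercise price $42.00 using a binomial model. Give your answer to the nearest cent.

Risk-neutral probability p = (e^0.01 − 0.8)/(1.3 − 0.8) = 0.2101/0.5000 = 0.4201
Terminal stock prices: S_uuu = 87.88, S_uud = 54.08, S_udd = 33.28, S_ddd = 20.48
Terminal payoffs (K − S): max(-45.88, 0) = 0, max(-12.08, 0) = 0, max(8.72, 0) = 8.72, max(21.52, 0) = 21.52
Node uu (S = 67.6): continuation = e^(−0.01)·[0.4201·0.0000 + 0.5799·0.0000] = 0.0000; exercise value = 0.0000 ≤ continuation, so V_uu = 0.0000
Node ud (S = 41.6): continuation = e^(−0.01)·[0.4201·0.0000 + 0.5799·8.7200] = 5.0064; exercise value = 0.4000 ≤ continuation, so V_ud = 5.0064
Node dd (S = 25.6): continuation = e^(−0.01)·[0.4201·8.7200 + 0.5799·21.5200] = 15.9821; exercise value = 16.4000 > continuation, so V_dd = 16.4000 (exercise)
Node u (S = 52): continuation = e^(−0.01)·[0.4201·0.0000 + 0.5799·5.0064] = 2.8743; exercise value = 0.0000 ≤ continuation, so V_u = 2.8743
Node d (S = 32): continuation = e^(−0.01)·[0.4201·5.0064 + 0.5799·16.4000] = 11.4980; exercise value = 10.0000 ≤ continuation, so V_d = 11.4980
Node 0 (S = 40): continuation = e^(−0.01)·[0.4201·2.8743 + 0.5799·11.4980] = 7.7968; exercise value = 2.0000 ≤ continuation, so V_0 = 7.7968

$7.80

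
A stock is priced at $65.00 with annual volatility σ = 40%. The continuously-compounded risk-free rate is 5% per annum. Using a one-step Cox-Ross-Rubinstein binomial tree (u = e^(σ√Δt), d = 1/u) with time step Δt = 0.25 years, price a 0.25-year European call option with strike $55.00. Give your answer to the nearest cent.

$11.60

CRR parameters: u = e^(σ√Δt) = e^(0.4·√0.25) = 1.2214, d = 1/u = 0.8187
Per-period rate: rΔt = 0.05·0.25 = 0.0125, so R = e^0.0125 = 1.0126
Risk-neutral probability p = (e^0.0125 − 0.8187)/(1.2214 − 0.8187) = 0.1938/0.4027 = 0.4814
Terminal stock prices: S_u = 79.39, S_d = 53.22
Terminal payoffs (S − K): max(24.39, 0) = 24.39, max(-1.783, 0) = 0
Node 0 (S = 65): V_0 = e^(−0.0125)·[0.4814·24.3912 + 0.5186·0.0000] = 11.5961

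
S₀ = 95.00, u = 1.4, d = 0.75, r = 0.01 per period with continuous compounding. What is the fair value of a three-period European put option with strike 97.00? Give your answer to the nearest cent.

21.23

Risk-neutral probability p = (e^0.01 − 0.75)/(1.4 − 0.75) = 0.2601/0.6500 = 0.4001
Terminal stock prices: S_uuu = 260.7, S_uud = 139.6, S_udd = 74.81, S_ddd = 40.08
Terminal payoffs (K − S): max(-163.7, 0) = 0, max(-42.65, 0) = 0, max(22.19, 0) = 22.19, max(56.92, 0) = 56.92
Node uu (S = 186.2): V_uu = e^(−0.01)·[0.4001·0.0000 + 0.5999·0.0000] = 0.0000
Node ud (S = 99.75): V_ud = e^(−0.01)·[0.4001·0.0000 + 0.5999·22.1875] = 13.1783
Node dd (S = 53.44): V_dd = e^(−0.01)·[0.4001·22.1875 + 0.5999·56.9219] = 42.5973
Node u (S = 133): V_u = e^(−0.01)·[0.4001·0.0000 + 0.5999·13.1783] = 7.8273
Node d (S = 71.25): V_d = e^(−0.01)·[0.4001·13.1783 + 0.5999·42.5973] = 30.5207
Node 0 (S = 95): V_0 = e^(−0.01)·[0.4001·7.8273 + 0.5999·30.5207] = 21.2283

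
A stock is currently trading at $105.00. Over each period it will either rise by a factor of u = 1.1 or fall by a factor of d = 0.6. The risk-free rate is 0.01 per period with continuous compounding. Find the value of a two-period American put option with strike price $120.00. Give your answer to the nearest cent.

Risk-neutral probability p = (e^0.01 − 0.6)/(1.1 − 0.6) = 0.4101/0.5000 = 0.8201
Terminal stock prices: S_uu = 127.1, S_ud = 69.3, S_dd = 37.8
Terminal payoffs (K − S): max(-7.05, 0) = 0, max(50.7, 0) = 50.7, max(82.2, 0) = 82.2
Node u (S = 115.5): continuation = e^(−0.01)·[0.8201·0.0000 + 0.1799·50.7000] = 9.0302; exercise value = 4.5000 ≤ continuation, so V_u = 9.0302
Node d (S = 63): continuation = e^(−0.01)·[0.8201·50.7000 + 0.1799·82.2000] = 55.8060; exercise value = 57.0000 > continuation, so V_d = 57.0000 (exercise)
Node 0 (S = 105): continuation = e^(−0.01)·[0.8201·9.0302 + 0.1799·57.0000] = 17.4842; exercise value = 15.0000 ≤ continuation, so V_0 = 17.4842

$17.48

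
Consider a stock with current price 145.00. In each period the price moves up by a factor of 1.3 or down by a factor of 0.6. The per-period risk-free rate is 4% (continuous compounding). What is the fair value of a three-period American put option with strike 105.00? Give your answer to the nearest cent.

12.37

Risk-neutral probability p = (e^0.04 − 0.6)/(1.3 − 0.6) = 0.4408/0.7000 = 0.6297
Terminal stock prices: S_uuu = 318.6, S_uud = 147, S_udd = 67.86, S_ddd = 31.32
Terminal payoffs (K − S): max(-213.6, 0) = 0, max(-42.03, 0) = 0, max(37.14, 0) = 37.14, max(73.68, 0) = 73.68
Node uu (S = 245.1): continuation = e^(−0.04)·[0.6297·0.0000 + 0.3703·0.0000] = 0.0000; exercise value = 0.0000 ≤ continuation, so V_uu = 0.0000
Node ud (S = 113.1): continuation = e^(−0.04)·[0.6297·0.0000 + 0.3703·37.1400] = 13.2126; exercise value = 0.0000 ≤ continuation, so V_ud = 13.2126
Node dd (S = 52.2): continuation = e^(−0.04)·[0.6297·37.1400 + 0.3703·73.6800] = 48.6829; exercise value = 52.8000 > continuation, so V_dd = 52.8000 (exercise)
Node u (S = 188.5): continuation = e^(−0.04)·[0.6297·0.0000 + 0.3703·13.2126] = 4.7004; exercise value = 0.0000 ≤ continuation, so V_u = 4.7004
Node d (S = 87): continuation = e^(−0.04)·[0.6297·13.2126 + 0.3703·52.8000] = 26.7778; exercise value = 18.0000 ≤ continuation, so V_d = 26.7778
Node 0 (S = 145): continuation = e^(−0.04)·[0.6297·4.7004 + 0.3703·26.7778] = 12.3702; exercise value = 0.0000 ≤ continuation, so V_0 = 12.3702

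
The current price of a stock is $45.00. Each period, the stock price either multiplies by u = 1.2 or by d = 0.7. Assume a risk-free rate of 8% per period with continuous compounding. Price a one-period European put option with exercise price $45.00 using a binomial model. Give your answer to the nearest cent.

$2.91

Risk-neutral probability p = (e^0.08 − 0.7)/(1.2 − 0.7) = 0.3833/0.5000 = 0.7666
Terminal stock prices: S_u = 54, S_d = 31.5
Terminal payoffs (K − S): max(-9, 0) = 0, max(13.5, 0) = 13.5
Node 0 (S = 45): V_0 = e^(−0.08)·[0.7666·0.0000 + 0.2334·13.5000] = 2.9090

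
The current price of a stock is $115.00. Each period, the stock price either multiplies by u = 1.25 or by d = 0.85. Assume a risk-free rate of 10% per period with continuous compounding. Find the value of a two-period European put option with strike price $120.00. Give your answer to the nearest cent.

$3.96

Risk-neutral probability p = (e^0.1 − 0.85)/(1.25 − 0.85) = 0.2552/0.4000 = 0.6379
Terminal stock prices: S_uu = 179.7, S_ud = 122.2, S_dd = 83.09
Terminal payoffs (K − S): max(-59.69, 0) = 0, max(-2.188, 0) = 0, max(36.91, 0) = 36.91
Node u (S = 143.8): V_u = e^(−0.1)·[0.6379·0.0000 + 0.3621·0.0000] = 0.0000
Node d (S = 97.75): V_d = e^(−0.1)·[0.6379·0.0000 + 0.3621·36.9125] = 12.0932
Node 0 (S = 115): V_0 = e^(−0.1)·[0.6379·0.0000 + 0.3621·12.0932] = 3.9619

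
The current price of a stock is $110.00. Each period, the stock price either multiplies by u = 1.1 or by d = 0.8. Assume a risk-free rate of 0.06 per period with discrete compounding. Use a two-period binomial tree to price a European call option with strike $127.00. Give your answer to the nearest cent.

$4.08

Risk-neutral probability p = (1 + 0.06 − 0.8)/(1.1 − 0.8) = 0.2600/0.3000 = 0.8667
Terminal stock prices: S_uu = 133.1, S_ud = 96.8, S_dd = 70.4
Terminal payoffs (S − K): max(6.1, 0) = 6.1, max(-30.2, 0) = 0, max(-56.6, 0) = 0
Node u (S = 121): V_u = 1/1.06·[0.8667·6.1000 + 0.1333·0.0000] = 4.9874
Node d (S = 88): V_d = 1/1.06·[0.8667·0.0000 + 0.1333·0.0000] = 0.0000
Node 0 (S = 110): V_0 = 1/1.06·[0.8667·4.9874 + 0.1333·0.0000] = 4.0778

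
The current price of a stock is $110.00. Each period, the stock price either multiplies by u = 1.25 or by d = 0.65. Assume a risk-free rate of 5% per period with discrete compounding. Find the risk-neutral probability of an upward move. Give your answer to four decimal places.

p = 0.6667

Risk-neutral probability p = (1 + 0.05 − 0.65)/(1.25 − 0.65) = 0.4000/0.6000 = 0.6667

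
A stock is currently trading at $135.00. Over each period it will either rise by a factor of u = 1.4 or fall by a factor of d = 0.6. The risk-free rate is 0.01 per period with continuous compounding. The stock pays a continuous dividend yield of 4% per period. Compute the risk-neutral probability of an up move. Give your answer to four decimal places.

Per-period risk-free factor R = e^0.01 = 1.0101; dividend-adjusted growth = e^(0.01−0.04) = 0.9704.
Risk-neutral probability p = (0.9704 − 0.6)/(1.4 − 0.6) = 0.3704/0.8000 = 0.4631

p = 0.4631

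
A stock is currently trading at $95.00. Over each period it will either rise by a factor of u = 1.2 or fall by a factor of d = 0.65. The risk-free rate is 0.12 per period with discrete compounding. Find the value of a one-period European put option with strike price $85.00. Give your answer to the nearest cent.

Risk-neutral probability p = (1 + 0.12 − 0.65)/(1.2 − 0.65) = 0.4700/0.5500 = 0.8545
Terminal stock prices: S_u = 114, S_d = 61.75
Terminal payoffs (K − S): max(-29, 0) = 0, max(23.25, 0) = 23.25
Node 0 (S = 95): V_0 = 1/1.12·[0.8545·0.0000 + 0.1455·23.2500] = 3.0195

$3.02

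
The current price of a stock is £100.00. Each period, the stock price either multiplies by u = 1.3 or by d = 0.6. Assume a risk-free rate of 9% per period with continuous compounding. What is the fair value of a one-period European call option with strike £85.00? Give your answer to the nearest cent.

Risk-neutral probability p = (e^0.09 − 0.6)/(1.3 − 0.6) = 0.4942/0.7000 = 0.7060
Terminal stock prices: S_u = 130, S_d = 60
Terminal payoffs (S − K): max(45, 0) = 45, max(-25, 0) = 0
Node 0 (S = 100): V_0 = e^(−0.09)·[0.7060·45.0000 + 0.2940·0.0000] = 29.0341

£29.03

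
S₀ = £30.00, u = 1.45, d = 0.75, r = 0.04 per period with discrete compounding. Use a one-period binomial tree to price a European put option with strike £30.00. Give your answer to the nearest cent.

£4.22

Risk-neutral probability p = (1 + 0.04 − 0.75)/(1.45 − 0.75) = 0.2900/0.7000 = 0.4143
Terminal stock prices: S_u = 43.5, S_d = 22.5
Terminal payoffs (K − S): max(-13.5, 0) = 0, max(7.5, 0) = 7.5
Node 0 (S = 30): V_0 = 1/1.04·[0.4143·0.0000 + 0.5857·7.5000] = 4.2239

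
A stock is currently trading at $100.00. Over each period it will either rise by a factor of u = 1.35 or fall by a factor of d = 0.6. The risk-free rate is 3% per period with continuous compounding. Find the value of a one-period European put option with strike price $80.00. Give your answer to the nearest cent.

Risk-neutral probability p = (e^0.03 − 0.6)/(1.35 − 0.6) = 0.4305/0.7500 = 0.5739
Terminal stock prices: S_u = 135, S_d = 60
Terminal payoffs (K − S): max(-55, 0) = 0, max(20, 0) = 20
Node 0 (S = 100): V_0 = e^(−0.03)·[0.5739·0.0000 + 0.4261·20.0000] = 8.2694

$8.27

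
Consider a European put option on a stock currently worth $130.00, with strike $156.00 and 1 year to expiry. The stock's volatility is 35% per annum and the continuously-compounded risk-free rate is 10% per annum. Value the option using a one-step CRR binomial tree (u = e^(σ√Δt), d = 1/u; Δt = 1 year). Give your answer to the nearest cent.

$25.60

CRR parameters: u = e^(σ√Δt) = e^(0.35·√1) = 1.4191, d = 1/u = 0.7047
Per-period rate: rΔt = 0.1·1 = 0.1, so R = e^0.1 = 1.1052
Risk-neutral probability p = (e^0.1 − 0.7047)/(1.4191 − 0.7047) = 0.4005/0.7144 = 0.5606
Terminal stock prices: S_u = 184.5, S_d = 91.61
Terminal payoffs (K − S): max(-28.48, 0) = 0, max(64.39, 0) = 64.39
Node 0 (S = 130): V_0 = e^(−0.1)·[0.5606·0.0000 + 0.4394·64.3905] = 25.6006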